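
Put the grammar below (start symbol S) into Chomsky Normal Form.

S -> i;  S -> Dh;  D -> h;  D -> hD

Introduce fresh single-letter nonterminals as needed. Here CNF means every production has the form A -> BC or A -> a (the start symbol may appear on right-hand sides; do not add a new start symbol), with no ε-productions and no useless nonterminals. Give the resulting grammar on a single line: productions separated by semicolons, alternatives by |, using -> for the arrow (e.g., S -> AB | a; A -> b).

S -> i | DA; A -> h; D -> h | AD

No ε-productions.
No unit productions to eliminate.
TERM: introduce A -> h and substitute in every rule of length ≥2.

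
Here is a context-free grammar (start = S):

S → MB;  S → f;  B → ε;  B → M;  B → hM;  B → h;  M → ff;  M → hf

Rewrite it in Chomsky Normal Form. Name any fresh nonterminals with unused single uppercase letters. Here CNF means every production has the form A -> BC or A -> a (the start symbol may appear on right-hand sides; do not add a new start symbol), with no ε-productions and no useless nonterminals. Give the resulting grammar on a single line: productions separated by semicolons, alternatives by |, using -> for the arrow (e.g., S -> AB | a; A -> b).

S -> f | AA | CA | MB; A -> f; B -> h | AA | CA | CM; C -> h; M -> AA | CA

Nullable: {B}; after ε-elimination: S -> M | f | MB; B -> M | h | hM; M -> ff | hf.
After unit-elimination: S -> f | MB | ff | hf; B -> h | ff | hM | hf; M -> ff | hf.
TERM: introduce A -> f, C -> h and substitute in every rule of length ≥2.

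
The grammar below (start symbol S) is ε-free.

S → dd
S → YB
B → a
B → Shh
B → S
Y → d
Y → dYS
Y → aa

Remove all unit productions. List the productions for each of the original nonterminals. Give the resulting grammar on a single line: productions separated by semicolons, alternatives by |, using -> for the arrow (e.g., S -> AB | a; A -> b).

S -> YB | dd; B -> a | YB | dd | Shh; Y -> d | aa | dYS

Unit productions: B->S.
Unit pairs (A ⇒* B via units): (B,S).
S: inherits non-unit rules of {S} → YB | dd.
B: inherits non-unit rules of {B, S} → Shh | YB | a | dd.
Y: inherits non-unit rules of {Y} → aa | d | dYS.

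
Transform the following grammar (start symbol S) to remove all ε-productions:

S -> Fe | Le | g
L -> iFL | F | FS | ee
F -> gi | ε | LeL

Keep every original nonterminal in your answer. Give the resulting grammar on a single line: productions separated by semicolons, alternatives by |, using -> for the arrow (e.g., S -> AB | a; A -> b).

Nullable set: {F, L}.
S -> Fe: F nullable, giving Fe | e.
S -> Le: L nullable, giving Le | e.
Drop F -> ε.
F -> LeL: L, L nullable, giving Le | LeL | e | eL.
L -> F: F nullable, giving F.
L -> FS: F nullable, giving FS | S.
L -> iFL: F, L nullable, giving i | iF | iFL | iL.
Unchanged (no nullable symbols): S -> g; F -> gi; L -> ee.

S -> e | g | Fe | Le; F -> e | Le | eL | gi | LeL; L -> F | S | i | FS | ee | iF | iL | iFL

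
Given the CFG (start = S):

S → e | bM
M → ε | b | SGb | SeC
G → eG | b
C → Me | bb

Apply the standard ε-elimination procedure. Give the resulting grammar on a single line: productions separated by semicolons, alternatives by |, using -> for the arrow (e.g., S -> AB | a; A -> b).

Nullable set: {M}.
S -> bM: M nullable, giving b | bM.
C -> Me: M nullable, giving Me | e.
Drop M -> ε.
Unchanged (no nullable symbols): S -> e; C -> bb; G -> b; G -> eG; M -> SGb; M -> SeC; M -> b.

S -> b | e | bM; C -> e | Me | bb; G -> b | eG; M -> b | SGb | SeC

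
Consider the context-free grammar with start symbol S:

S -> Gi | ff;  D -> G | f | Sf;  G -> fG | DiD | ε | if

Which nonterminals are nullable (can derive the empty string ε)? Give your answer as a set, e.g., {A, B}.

{D, G}

Directly nullable (have an ε-rule): {G}.
D is nullable via D -> G (every symbol on the right is already known nullable).
Not nullable: S — each has a terminal in every rule's right-hand side or depends on a non-nullable symbol.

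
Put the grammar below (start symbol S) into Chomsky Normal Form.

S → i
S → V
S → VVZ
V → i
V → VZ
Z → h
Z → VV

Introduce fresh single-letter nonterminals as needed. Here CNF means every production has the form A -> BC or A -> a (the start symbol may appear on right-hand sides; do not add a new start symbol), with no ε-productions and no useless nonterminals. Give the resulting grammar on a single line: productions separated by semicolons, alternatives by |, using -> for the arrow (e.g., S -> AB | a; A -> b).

No ε-productions.
After unit-elimination: S -> i | VZ | VVZ; V -> i | VZ; Z -> h | VV.
BIN: S -> VVZ becomes S -> VA, A -> VZ.

S -> i | VA | VZ; A -> VZ; V -> i | VZ; Z -> h | VV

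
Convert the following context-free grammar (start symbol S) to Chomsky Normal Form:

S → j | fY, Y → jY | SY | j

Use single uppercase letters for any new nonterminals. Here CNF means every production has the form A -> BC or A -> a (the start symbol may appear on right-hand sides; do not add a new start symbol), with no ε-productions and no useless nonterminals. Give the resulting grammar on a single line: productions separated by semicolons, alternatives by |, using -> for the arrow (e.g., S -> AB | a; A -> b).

S -> j | AY; A -> f; B -> j; Y -> j | BY | SY

No ε-productions.
No unit productions to eliminate.
TERM: introduce A -> f, B -> j and substitute in every rule of length ≥2.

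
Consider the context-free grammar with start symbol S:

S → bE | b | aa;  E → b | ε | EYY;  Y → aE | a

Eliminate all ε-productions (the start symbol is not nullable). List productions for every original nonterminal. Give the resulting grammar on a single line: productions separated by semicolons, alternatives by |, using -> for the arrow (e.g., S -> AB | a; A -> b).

Nullable set: {E}.
S -> bE: E nullable, giving b | bE.
Drop E -> ε.
E -> EYY: E nullable, giving EYY | YY.
Y -> aE: E nullable, giving a | aE.
Unchanged (no nullable symbols): S -> aa; S -> b; E -> b; Y -> a.

S -> b | aa | bE; E -> b | YY | EYY; Y -> a | aE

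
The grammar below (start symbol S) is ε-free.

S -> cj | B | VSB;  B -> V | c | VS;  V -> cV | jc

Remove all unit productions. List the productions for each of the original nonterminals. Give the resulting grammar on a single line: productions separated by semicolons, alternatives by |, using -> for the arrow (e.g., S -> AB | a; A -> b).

Unit productions: B->V, S->B.
Unit pairs (A ⇒* B via units): (B,V), (S,B), (S,V).
S: inherits non-unit rules of {B, S, V} → VS | VSB | c | cV | cj | jc.
B: inherits non-unit rules of {B, V} → VS | c | cV | jc.
V: inherits non-unit rules of {V} → cV | jc.

S -> c | VS | cV | cj | jc | VSB; B -> c | VS | cV | jc; V -> cV | jc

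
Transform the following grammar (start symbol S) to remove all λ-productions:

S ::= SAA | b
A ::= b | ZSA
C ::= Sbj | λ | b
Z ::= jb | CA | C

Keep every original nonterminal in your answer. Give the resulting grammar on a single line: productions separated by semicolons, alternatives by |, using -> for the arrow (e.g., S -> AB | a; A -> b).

S -> b | SAA; A -> b | SA | ZSA; C -> b | Sbj; Z -> A | C | CA | jb

Nullable set: {C, Z}.
A -> ZSA: Z nullable, giving SA | ZSA.
Drop C -> λ.
Z -> C: C nullable, giving C.
Z -> CA: C nullable, giving A | CA.
Unchanged (no nullable symbols): S -> SAA; S -> b; A -> b; C -> Sbj; C -> b; Z -> jb.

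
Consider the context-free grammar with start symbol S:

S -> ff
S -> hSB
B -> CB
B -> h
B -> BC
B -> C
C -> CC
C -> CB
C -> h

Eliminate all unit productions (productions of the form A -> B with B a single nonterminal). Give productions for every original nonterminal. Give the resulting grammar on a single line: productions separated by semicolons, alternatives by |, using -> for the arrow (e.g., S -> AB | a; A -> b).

S -> ff | hSB; B -> h | BC | CB | CC; C -> h | CB | CC

Unit productions: B->C.
Unit pairs (A ⇒* B via units): (B,C).
S: inherits non-unit rules of {S} → ff | hSB.
B: inherits non-unit rules of {B, C} → BC | CB | CC | h.
C: inherits non-unit rules of {C} → CB | CC | h.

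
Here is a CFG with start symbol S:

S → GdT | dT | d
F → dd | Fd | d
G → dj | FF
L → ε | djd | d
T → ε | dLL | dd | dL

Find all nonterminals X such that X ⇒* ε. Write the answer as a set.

Directly nullable (have an ε-rule): {L, T}.
Not nullable: F, G, S — each has a terminal in every rule's right-hand side or depends on a non-nullable symbol.

{L, T}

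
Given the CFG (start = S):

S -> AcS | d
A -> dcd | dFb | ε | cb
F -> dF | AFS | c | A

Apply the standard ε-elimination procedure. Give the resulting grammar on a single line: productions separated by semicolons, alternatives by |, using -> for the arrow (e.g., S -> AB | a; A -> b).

Nullable set: {A, F}.
S -> AcS: A nullable, giving AcS | cS.
Drop A -> ε.
A -> dFb: F nullable, giving dFb | db.
F -> A: A nullable, giving A.
F -> AFS: A, F nullable, giving AFS | AS | FS | S.
F -> dF: F nullable, giving d | dF.
Unchanged (no nullable symbols): S -> d; A -> cb; A -> dcd; F -> c.

S -> d | cS | AcS; A -> cb | db | dFb | dcd; F -> A | S | c | d | AS | FS | dF | AFS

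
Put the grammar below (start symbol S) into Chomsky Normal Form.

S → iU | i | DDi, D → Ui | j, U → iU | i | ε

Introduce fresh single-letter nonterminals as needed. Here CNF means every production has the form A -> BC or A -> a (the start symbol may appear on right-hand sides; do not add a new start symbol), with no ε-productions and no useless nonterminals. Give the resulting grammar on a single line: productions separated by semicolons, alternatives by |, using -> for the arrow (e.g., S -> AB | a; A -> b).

Nullable: {U}; after ε-elimination: S -> i | iU | DDi; D -> i | j | Ui; U -> i | iU.
No unit productions to eliminate.
TERM: introduce A -> i and substitute in every rule of length ≥2.
BIN: S -> DDA becomes S -> DB, B -> DA.

S -> i | AU | DB; A -> i; B -> DA; D -> i | j | UA; U -> i | AU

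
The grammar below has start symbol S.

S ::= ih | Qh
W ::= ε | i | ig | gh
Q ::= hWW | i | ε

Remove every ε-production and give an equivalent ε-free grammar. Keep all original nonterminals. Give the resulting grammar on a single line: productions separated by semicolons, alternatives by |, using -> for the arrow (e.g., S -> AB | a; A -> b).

Nullable set: {Q, W}.
S -> Qh: Q nullable, giving Qh | h.
Drop Q -> ε.
Q -> hWW: W, W nullable, giving h | hW | hWW.
Drop W -> ε.
Unchanged (no nullable symbols): S -> ih; Q -> i; W -> gh; W -> i; W -> ig.

S -> h | Qh | ih; Q -> h | i | hW | hWW; W -> i | gh | ig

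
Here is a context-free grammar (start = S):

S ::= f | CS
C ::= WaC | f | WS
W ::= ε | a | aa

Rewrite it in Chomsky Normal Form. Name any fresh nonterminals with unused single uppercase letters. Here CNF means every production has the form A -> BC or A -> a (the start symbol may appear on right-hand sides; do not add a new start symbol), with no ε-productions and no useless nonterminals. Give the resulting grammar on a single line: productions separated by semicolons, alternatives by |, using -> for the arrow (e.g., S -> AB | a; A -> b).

S -> f | CS; A -> a; B -> AC; C -> f | AC | CS | WB | WS; W -> a | AA

Nullable: {W}; after ε-elimination: S -> f | CS; C -> S | f | WS | aC | WaC; W -> a | aa.
After unit-elimination: S -> f | CS; C -> f | CS | WS | aC | WaC; W -> a | aa.
TERM: introduce A -> a and substitute in every rule of length ≥2.
BIN: C -> WAC becomes C -> WB, B -> AC.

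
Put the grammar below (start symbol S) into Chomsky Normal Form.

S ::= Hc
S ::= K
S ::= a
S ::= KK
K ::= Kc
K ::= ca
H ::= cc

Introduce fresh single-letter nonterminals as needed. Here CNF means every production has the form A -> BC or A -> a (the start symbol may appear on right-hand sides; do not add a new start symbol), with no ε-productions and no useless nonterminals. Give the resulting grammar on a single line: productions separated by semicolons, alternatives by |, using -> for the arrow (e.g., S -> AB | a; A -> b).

S -> a | AB | HA | KA | KK; A -> c; B -> a; H -> AA; K -> AB | KA

No ε-productions.
After unit-elimination: S -> a | Hc | KK | Kc | ca; H -> cc; K -> Kc | ca.
TERM: introduce B -> a, A -> c and substitute in every rule of length ≥2.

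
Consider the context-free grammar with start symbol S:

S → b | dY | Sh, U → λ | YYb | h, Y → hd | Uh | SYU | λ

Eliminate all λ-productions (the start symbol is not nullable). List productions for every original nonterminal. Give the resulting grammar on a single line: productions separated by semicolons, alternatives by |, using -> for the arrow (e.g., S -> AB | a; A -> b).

Nullable set: {U, Y}.
S -> dY: Y nullable, giving d | dY.
Drop U -> λ.
U -> YYb: Y, Y nullable, giving YYb | Yb | b.
Drop Y -> λ.
Y -> SYU: Y, U nullable, giving S | SU | SY | SYU.
Y -> Uh: U nullable, giving Uh | h.
Unchanged (no nullable symbols): S -> Sh; S -> b; U -> h; Y -> hd.

S -> b | d | Sh | dY; U -> b | h | Yb | YYb; Y -> S | h | SU | SY | Uh | hd | SYU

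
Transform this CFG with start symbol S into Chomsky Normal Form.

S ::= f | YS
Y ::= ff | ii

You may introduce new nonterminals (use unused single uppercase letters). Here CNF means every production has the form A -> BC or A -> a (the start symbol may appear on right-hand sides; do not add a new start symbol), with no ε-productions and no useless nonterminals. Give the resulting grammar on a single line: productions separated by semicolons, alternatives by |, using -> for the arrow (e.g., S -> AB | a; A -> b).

S -> f | YS; A -> f; B -> i; Y -> AA | BB

No ε-productions.
No unit productions to eliminate.
TERM: introduce A -> f, B -> i and substitute in every rule of length ≥2.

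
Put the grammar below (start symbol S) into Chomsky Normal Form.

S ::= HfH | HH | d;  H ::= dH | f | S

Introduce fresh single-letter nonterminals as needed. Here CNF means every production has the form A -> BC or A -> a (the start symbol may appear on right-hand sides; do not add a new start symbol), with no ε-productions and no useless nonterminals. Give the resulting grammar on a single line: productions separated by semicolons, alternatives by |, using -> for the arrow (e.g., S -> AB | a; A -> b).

S -> d | HD | HH; A -> f; B -> d; C -> AH; D -> AH; H -> d | f | BH | HC | HH

No ε-productions.
After unit-elimination: S -> d | HH | HfH; H -> d | f | HH | dH | HfH.
TERM: introduce B -> d, A -> f and substitute in every rule of length ≥2.
BIN: H -> HAH becomes H -> HC, C -> AH; S -> HAH becomes S -> HD, D -> AH.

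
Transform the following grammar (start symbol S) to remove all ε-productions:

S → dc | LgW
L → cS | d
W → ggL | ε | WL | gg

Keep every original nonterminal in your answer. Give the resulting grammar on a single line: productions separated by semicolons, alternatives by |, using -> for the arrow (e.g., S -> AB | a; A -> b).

Nullable set: {W}.
S -> LgW: W nullable, giving Lg | LgW.
Drop W -> ε.
W -> WL: W nullable, giving L | WL.
Unchanged (no nullable symbols): S -> dc; L -> cS; L -> d; W -> gg; W -> ggL.

S -> Lg | dc | LgW; L -> d | cS; W -> L | WL | gg | ggL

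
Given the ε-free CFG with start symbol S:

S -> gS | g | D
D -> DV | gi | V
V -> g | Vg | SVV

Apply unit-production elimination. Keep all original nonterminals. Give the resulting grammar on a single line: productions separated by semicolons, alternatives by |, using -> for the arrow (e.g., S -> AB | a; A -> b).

Unit productions: D->V, S->D.
Unit pairs (A ⇒* B via units): (D,V), (S,D), (S,V).
S: inherits non-unit rules of {D, S, V} → DV | SVV | Vg | g | gS | gi.
D: inherits non-unit rules of {D, V} → DV | SVV | Vg | g | gi.
V: inherits non-unit rules of {V} → SVV | Vg | g.

S -> g | DV | Vg | gS | gi | SVV; D -> g | DV | Vg | gi | SVV; V -> g | Vg | SVV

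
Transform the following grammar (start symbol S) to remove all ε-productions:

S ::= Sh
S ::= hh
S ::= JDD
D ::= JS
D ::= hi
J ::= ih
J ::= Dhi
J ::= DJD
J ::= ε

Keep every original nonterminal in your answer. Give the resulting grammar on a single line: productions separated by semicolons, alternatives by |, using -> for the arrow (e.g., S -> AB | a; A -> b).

S -> DD | Sh | hh | JDD; D -> S | JS | hi; J -> DD | ih | DJD | Dhi

Nullable set: {J}.
S -> JDD: J nullable, giving DD | JDD.
D -> JS: J nullable, giving JS | S.
Drop J -> ε.
J -> DJD: J nullable, giving DD | DJD.
Unchanged (no nullable symbols): S -> Sh; S -> hh; D -> hi; J -> Dhi; J -> ih.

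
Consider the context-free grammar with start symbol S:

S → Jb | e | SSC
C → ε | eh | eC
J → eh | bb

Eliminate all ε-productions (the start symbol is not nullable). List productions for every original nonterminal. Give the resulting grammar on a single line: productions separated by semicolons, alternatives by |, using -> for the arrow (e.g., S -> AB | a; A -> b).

S -> e | Jb | SS | SSC; C -> e | eC | eh; J -> bb | eh

Nullable set: {C}.
S -> SSC: C nullable, giving SS | SSC.
Drop C -> ε.
C -> eC: C nullable, giving e | eC.
Unchanged (no nullable symbols): S -> Jb; S -> e; C -> eh; J -> bb; J -> eh.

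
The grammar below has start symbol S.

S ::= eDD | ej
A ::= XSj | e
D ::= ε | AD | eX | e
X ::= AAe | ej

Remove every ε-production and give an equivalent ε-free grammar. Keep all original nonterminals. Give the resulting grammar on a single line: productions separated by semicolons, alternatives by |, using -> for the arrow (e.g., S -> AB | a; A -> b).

S -> e | eD | ej | eDD; A -> e | XSj; D -> A | e | AD | eX; X -> ej | AAe

Nullable set: {D}.
S -> eDD: D, D nullable, giving e | eD | eDD.
Drop D -> ε.
D -> AD: D nullable, giving A | AD.
Unchanged (no nullable symbols): S -> ej; A -> XSj; A -> e; D -> e; D -> eX; X -> AAe; X -> ej.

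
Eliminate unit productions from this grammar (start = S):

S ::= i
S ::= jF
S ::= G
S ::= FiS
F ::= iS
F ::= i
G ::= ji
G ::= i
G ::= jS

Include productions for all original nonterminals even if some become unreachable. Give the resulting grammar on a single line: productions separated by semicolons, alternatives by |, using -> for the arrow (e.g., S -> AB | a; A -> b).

S -> i | jF | jS | ji | FiS; F -> i | iS; G -> i | jS | ji

Unit productions: S->G.
Unit pairs (A ⇒* B via units): (S,G).
S: inherits non-unit rules of {G, S} → FiS | i | jF | jS | ji.
F: inherits non-unit rules of {F} → i | iS.
G: inherits non-unit rules of {G} → i | jS | ji.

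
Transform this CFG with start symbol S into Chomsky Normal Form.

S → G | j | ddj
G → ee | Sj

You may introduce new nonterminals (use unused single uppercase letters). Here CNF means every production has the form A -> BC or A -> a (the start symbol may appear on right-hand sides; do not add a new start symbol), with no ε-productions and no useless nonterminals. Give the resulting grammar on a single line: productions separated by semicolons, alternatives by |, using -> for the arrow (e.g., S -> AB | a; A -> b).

No ε-productions.
After unit-elimination: S -> j | Sj | ee | ddj; G -> Sj | ee.
TERM: introduce C -> d, B -> e, A -> j and substitute in every rule of length ≥2.
BIN: S -> CCA becomes S -> CD, D -> CA.
Drop unreachable/unproductive: G.

S -> j | BB | CD | SA; A -> j; B -> e; C -> d; D -> CA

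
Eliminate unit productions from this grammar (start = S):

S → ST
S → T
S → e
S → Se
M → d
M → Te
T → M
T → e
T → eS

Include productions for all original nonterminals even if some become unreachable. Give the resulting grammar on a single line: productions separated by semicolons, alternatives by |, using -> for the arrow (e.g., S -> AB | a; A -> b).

S -> d | e | ST | Se | Te | eS; M -> d | Te; T -> d | e | Te | eS

Unit productions: S->T, T->M.
Unit pairs (A ⇒* B via units): (S,M), (S,T), (T,M).
S: inherits non-unit rules of {M, S, T} → ST | Se | Te | d | e | eS.
M: inherits non-unit rules of {M} → Te | d.
T: inherits non-unit rules of {M, T} → Te | d | e | eS.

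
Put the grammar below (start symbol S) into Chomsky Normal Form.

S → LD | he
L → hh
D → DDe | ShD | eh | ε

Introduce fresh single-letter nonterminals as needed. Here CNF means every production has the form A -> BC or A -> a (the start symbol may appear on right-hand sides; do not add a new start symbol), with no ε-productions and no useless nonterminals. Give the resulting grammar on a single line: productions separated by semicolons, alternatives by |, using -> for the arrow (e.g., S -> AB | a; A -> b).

S -> BA | BB | LD; A -> e; B -> h; C -> DA; D -> e | AB | DA | DC | SB | SE; E -> BD; L -> BB

Nullable: {D}; after ε-elimination: S -> L | LD | he; D -> e | De | Sh | eh | DDe | ShD; L -> hh.
After unit-elimination: S -> LD | he | hh; D -> e | De | Sh | eh | DDe | ShD; L -> hh.
TERM: introduce A -> e, B -> h and substitute in every rule of length ≥2.
BIN: D -> DDA becomes D -> DC, C -> DA; D -> SBD becomes D -> SE, E -> BD.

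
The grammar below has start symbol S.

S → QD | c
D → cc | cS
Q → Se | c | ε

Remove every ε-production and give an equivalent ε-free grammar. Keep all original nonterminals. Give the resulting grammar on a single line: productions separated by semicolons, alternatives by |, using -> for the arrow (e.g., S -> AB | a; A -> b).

S -> D | c | QD; D -> cS | cc; Q -> c | Se

Nullable set: {Q}.
S -> QD: Q nullable, giving D | QD.
Drop Q -> ε.
Unchanged (no nullable symbols): S -> c; D -> cS; D -> cc; Q -> Se; Q -> c.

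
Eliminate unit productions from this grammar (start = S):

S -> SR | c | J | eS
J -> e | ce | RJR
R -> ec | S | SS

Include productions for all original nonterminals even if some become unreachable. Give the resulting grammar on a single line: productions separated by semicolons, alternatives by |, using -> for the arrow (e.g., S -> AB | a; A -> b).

S -> c | e | SR | ce | eS | RJR; J -> e | ce | RJR; R -> c | e | SR | SS | ce | eS | ec | RJR

Unit productions: R->S, S->J.
Unit pairs (A ⇒* B via units): (R,J), (R,S), (S,J).
S: inherits non-unit rules of {J, S} → RJR | SR | c | ce | e | eS.
J: inherits non-unit rules of {J} → RJR | ce | e.
R: inherits non-unit rules of {J, R, S} → RJR | SR | SS | c | ce | e | eS | ec.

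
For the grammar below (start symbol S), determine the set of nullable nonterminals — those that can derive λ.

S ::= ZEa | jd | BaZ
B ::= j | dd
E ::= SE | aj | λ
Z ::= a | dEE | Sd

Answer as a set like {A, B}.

Directly nullable (have an ε-rule): {E}.
Not nullable: B, S, Z — each has a terminal in every rule's right-hand side or depends on a non-nullable symbol.

{E}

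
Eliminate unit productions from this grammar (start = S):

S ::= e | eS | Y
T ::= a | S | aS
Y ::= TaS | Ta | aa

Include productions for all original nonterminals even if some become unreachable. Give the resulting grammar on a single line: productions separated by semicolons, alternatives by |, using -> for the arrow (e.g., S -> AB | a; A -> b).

Unit productions: S->Y, T->S.
Unit pairs (A ⇒* B via units): (S,Y), (T,S), (T,Y).
S: inherits non-unit rules of {S, Y} → Ta | TaS | aa | e | eS.
T: inherits non-unit rules of {S, T, Y} → Ta | TaS | a | aS | aa | e | eS.
Y: inherits non-unit rules of {Y} → Ta | TaS | aa.

S -> e | Ta | aa | eS | TaS; T -> a | e | Ta | aS | aa | eS | TaS; Y -> Ta | aa | TaS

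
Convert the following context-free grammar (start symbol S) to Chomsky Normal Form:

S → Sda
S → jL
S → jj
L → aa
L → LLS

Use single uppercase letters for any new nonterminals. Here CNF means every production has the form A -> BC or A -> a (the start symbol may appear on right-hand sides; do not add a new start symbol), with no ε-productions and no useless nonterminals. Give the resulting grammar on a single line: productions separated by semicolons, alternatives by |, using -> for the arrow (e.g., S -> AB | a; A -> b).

No ε-productions.
No unit productions to eliminate.
TERM: introduce A -> a, B -> d, C -> j and substitute in every rule of length ≥2.
BIN: L -> LLS becomes L -> LD, D -> LS; S -> SBA becomes S -> SE, E -> BA.

S -> CC | CL | SE; A -> a; B -> d; C -> j; D -> LS; E -> BA; L -> AA | LD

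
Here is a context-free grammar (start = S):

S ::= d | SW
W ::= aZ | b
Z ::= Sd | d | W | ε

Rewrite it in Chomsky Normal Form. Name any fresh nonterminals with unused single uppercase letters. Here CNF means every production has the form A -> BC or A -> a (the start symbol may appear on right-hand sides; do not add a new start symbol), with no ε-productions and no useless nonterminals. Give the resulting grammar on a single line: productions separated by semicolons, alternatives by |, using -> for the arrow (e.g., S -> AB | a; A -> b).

S -> d | SW; A -> a; B -> d; W -> a | b | AZ; Z -> a | b | d | AZ | SB

Nullable: {Z}; after ε-elimination: S -> d | SW; W -> a | b | aZ; Z -> W | d | Sd.
After unit-elimination: S -> d | SW; W -> a | b | aZ; Z -> a | b | d | Sd | aZ.
TERM: introduce A -> a, B -> d and substitute in every rule of length ≥2.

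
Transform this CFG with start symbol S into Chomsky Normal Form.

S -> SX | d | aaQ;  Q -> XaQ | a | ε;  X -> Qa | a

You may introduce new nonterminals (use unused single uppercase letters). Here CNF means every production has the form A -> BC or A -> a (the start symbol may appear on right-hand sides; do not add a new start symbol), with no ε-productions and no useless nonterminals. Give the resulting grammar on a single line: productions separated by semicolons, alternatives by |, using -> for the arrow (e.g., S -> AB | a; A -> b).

S -> d | AA | AC | SX; A -> a; B -> AQ; C -> AQ; Q -> a | XA | XB; X -> a | QA

Nullable: {Q}; after ε-elimination: S -> d | SX | aa | aaQ; Q -> a | Xa | XaQ; X -> a | Qa.
No unit productions to eliminate.
TERM: introduce A -> a and substitute in every rule of length ≥2.
BIN: Q -> XAQ becomes Q -> XB, B -> AQ; S -> AAQ becomes S -> AC, C -> AQ.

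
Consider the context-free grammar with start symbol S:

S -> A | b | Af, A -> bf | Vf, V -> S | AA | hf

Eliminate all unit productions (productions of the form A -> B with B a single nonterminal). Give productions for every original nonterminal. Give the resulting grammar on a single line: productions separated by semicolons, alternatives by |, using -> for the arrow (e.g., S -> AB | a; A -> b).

S -> b | Af | Vf | bf; A -> Vf | bf; V -> b | AA | Af | Vf | bf | hf

Unit productions: S->A, V->S.
Unit pairs (A ⇒* B via units): (S,A), (V,A), (V,S).
S: inherits non-unit rules of {A, S} → Af | Vf | b | bf.
A: inherits non-unit rules of {A} → Vf | bf.
V: inherits non-unit rules of {A, S, V} → AA | Af | Vf | b | bf | hf.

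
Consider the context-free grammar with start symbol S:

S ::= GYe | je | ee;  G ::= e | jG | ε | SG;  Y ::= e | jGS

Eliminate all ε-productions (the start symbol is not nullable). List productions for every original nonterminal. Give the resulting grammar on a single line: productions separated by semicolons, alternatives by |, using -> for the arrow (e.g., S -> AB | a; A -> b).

S -> Ye | ee | je | GYe; G -> S | e | j | SG | jG; Y -> e | jS | jGS

Nullable set: {G}.
S -> GYe: G nullable, giving GYe | Ye.
Drop G -> ε.
G -> SG: G nullable, giving S | SG.
G -> jG: G nullable, giving j | jG.
Y -> jGS: G nullable, giving jGS | jS.
Unchanged (no nullable symbols): S -> ee; S -> je; G -> e; Y -> e.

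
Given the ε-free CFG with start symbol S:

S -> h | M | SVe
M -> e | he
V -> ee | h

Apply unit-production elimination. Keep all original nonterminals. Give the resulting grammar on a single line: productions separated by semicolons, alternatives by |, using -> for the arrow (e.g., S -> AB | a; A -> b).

Unit productions: S->M.
Unit pairs (A ⇒* B via units): (S,M).
S: inherits non-unit rules of {M, S} → SVe | e | h | he.
M: inherits non-unit rules of {M} → e | he.
V: inherits non-unit rules of {V} → ee | h.

S -> e | h | he | SVe; M -> e | he; V -> h | ee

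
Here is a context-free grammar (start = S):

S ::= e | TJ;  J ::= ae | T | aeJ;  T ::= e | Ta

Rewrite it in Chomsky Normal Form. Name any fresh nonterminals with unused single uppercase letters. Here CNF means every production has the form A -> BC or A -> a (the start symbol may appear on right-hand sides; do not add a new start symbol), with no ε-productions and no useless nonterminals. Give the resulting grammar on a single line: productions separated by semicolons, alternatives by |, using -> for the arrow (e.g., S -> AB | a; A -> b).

S -> e | TJ; A -> a; B -> e; C -> BJ; J -> e | AB | AC | TA; T -> e | TA

No ε-productions.
After unit-elimination: S -> e | TJ; J -> e | Ta | ae | aeJ; T -> e | Ta.
TERM: introduce A -> a, B -> e and substitute in every rule of length ≥2.
BIN: J -> ABJ becomes J -> AC, C -> BJ.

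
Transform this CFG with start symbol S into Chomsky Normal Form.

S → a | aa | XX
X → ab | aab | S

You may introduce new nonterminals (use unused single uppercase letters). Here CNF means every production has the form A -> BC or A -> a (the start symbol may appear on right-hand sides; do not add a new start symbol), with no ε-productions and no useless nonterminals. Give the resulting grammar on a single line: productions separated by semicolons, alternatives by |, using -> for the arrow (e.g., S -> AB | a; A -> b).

No ε-productions.
After unit-elimination: S -> a | XX | aa; X -> a | XX | aa | ab | aab.
TERM: introduce A -> a, B -> b and substitute in every rule of length ≥2.
BIN: X -> AAB becomes X -> AC, C -> AB.

S -> a | AA | XX; A -> a; B -> b; C -> AB; X -> a | AA | AB | AC | XX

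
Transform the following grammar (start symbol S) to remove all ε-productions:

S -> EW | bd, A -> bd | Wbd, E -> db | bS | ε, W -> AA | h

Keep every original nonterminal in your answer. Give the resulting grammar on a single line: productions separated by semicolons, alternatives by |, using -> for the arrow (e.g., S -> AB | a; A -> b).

Nullable set: {E}.
S -> EW: E nullable, giving EW | W.
Drop E -> ε.
Unchanged (no nullable symbols): S -> bd; A -> Wbd; A -> bd; E -> bS; E -> db; W -> AA; W -> h.

S -> W | EW | bd; A -> bd | Wbd; E -> bS | db; W -> h | AA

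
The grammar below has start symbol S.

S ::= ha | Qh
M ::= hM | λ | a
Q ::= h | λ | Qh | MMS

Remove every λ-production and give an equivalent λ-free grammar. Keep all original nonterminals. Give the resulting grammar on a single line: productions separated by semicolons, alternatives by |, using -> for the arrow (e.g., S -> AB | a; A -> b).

S -> h | Qh | ha; M -> a | h | hM; Q -> S | h | MS | Qh | MMS

Nullable set: {M, Q}.
S -> Qh: Q nullable, giving Qh | h.
Drop M -> λ.
M -> hM: M nullable, giving h | hM.
Drop Q -> λ.
Q -> MMS: M, M nullable, giving MMS | MS | S.
Q -> Qh: Q nullable, giving Qh | h.
Unchanged (no nullable symbols): S -> ha; M -> a; Q -> h.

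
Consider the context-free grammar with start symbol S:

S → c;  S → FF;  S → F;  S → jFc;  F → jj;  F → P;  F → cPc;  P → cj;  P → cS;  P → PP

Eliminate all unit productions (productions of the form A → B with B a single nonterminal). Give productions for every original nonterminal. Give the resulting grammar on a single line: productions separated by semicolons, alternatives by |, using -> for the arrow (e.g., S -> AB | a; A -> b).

S -> c | FF | PP | cS | cj | jj | cPc | jFc; F -> PP | cS | cj | jj | cPc; P -> PP | cS | cj

Unit productions: F->P, S->F.
Unit pairs (A ⇒* B via units): (F,P), (S,F), (S,P).
S: inherits non-unit rules of {F, P, S} → FF | PP | c | cPc | cS | cj | jFc | jj.
F: inherits non-unit rules of {F, P} → PP | cPc | cS | cj | jj.
P: inherits non-unit rules of {P} → PP | cS | cj.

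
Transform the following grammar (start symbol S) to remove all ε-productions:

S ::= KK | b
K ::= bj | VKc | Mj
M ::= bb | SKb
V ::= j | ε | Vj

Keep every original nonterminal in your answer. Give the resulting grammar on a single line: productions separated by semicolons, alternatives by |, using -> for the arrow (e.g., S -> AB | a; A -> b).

Nullable set: {V}.
K -> VKc: V nullable, giving Kc | VKc.
Drop V -> ε.
V -> Vj: V nullable, giving Vj | j.
Unchanged (no nullable symbols): S -> KK; S -> b; K -> Mj; K -> bj; M -> SKb; M -> bb; V -> j.

S -> b | KK; K -> Kc | Mj | bj | VKc; M -> bb | SKb; V -> j | Vj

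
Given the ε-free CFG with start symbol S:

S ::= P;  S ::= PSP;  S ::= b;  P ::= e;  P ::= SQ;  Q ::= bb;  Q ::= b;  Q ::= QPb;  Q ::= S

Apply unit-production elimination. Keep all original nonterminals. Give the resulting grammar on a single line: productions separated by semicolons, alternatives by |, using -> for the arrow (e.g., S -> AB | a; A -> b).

Unit productions: Q->S, S->P.
Unit pairs (A ⇒* B via units): (Q,P), (Q,S), (S,P).
S: inherits non-unit rules of {P, S} → PSP | SQ | b | e.
P: inherits non-unit rules of {P} → SQ | e.
Q: inherits non-unit rules of {P, Q, S} → PSP | QPb | SQ | b | bb | e.

S -> b | e | SQ | PSP; P -> e | SQ; Q -> b | e | SQ | bb | PSP | QPb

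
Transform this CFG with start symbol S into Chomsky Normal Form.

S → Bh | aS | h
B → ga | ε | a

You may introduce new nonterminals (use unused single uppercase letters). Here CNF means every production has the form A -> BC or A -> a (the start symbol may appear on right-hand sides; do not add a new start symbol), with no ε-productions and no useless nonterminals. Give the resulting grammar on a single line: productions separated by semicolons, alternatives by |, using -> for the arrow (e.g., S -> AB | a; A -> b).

Nullable: {B}; after ε-elimination: S -> h | Bh | aS; B -> a | ga.
No unit productions to eliminate.
TERM: introduce C -> a, A -> g, D -> h and substitute in every rule of length ≥2.

S -> h | BD | CS; A -> g; B -> a | AC; C -> a; D -> h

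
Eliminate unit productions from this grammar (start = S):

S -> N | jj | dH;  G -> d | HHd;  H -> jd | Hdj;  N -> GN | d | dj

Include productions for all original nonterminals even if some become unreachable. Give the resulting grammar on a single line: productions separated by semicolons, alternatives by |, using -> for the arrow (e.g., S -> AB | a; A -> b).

S -> d | GN | dH | dj | jj; G -> d | HHd; H -> jd | Hdj; N -> d | GN | dj

Unit productions: S->N.
Unit pairs (A ⇒* B via units): (S,N).
S: inherits non-unit rules of {N, S} → GN | d | dH | dj | jj.
G: inherits non-unit rules of {G} → HHd | d.
H: inherits non-unit rules of {H} → Hdj | jd.
N: inherits non-unit rules of {N} → GN | d | dj.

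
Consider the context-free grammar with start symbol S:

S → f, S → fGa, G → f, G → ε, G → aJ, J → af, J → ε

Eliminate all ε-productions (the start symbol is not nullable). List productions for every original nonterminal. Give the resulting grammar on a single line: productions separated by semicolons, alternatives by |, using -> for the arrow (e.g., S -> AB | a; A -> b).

Nullable set: {G, J}.
S -> fGa: G nullable, giving fGa | fa.
Drop G -> ε.
G -> aJ: J nullable, giving a | aJ.
Drop J -> ε.
Unchanged (no nullable symbols): S -> f; G -> f; J -> af.

S -> f | fa | fGa; G -> a | f | aJ; J -> af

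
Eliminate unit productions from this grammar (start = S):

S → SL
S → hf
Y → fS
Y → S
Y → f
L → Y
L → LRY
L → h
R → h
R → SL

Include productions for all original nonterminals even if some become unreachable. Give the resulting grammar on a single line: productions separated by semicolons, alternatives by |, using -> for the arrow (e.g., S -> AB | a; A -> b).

Unit productions: L->Y, Y->S.
Unit pairs (A ⇒* B via units): (L,S), (L,Y), (Y,S).
S: inherits non-unit rules of {S} → SL | hf.
L: inherits non-unit rules of {L, S, Y} → LRY | SL | f | fS | h | hf.
R: inherits non-unit rules of {R} → SL | h.
Y: inherits non-unit rules of {S, Y} → SL | f | fS | hf.

S -> SL | hf; L -> f | h | SL | fS | hf | LRY; R -> h | SL; Y -> f | SL | fS | hf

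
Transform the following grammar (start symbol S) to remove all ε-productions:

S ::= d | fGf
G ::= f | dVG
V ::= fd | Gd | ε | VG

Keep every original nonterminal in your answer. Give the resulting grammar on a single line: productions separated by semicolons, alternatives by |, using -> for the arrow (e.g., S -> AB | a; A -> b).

S -> d | fGf; G -> f | dG | dVG; V -> G | Gd | VG | fd

Nullable set: {V}.
G -> dVG: V nullable, giving dG | dVG.
Drop V -> ε.
V -> VG: V nullable, giving G | VG.
Unchanged (no nullable symbols): S -> d; S -> fGf; G -> f; V -> Gd; V -> fd.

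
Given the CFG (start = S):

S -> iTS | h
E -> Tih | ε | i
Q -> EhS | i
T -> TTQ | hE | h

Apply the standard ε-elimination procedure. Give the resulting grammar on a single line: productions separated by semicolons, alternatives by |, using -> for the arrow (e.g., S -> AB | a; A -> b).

Nullable set: {E}.
Drop E -> ε.
Q -> EhS: E nullable, giving EhS | hS.
T -> hE: E nullable, giving h | hE.
Unchanged (no nullable symbols): S -> h; S -> iTS; E -> Tih; E -> i; Q -> i; T -> TTQ; T -> h.

S -> h | iTS; E -> i | Tih; Q -> i | hS | EhS; T -> h | hE | TTQ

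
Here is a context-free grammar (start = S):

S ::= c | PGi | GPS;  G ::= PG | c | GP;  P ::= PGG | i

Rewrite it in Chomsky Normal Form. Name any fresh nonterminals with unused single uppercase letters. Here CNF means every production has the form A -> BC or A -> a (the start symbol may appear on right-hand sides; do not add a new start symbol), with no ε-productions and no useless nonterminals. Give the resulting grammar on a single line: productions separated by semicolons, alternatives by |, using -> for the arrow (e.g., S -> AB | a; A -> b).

S -> c | GC | PD; A -> i; B -> GG; C -> PS; D -> GA; G -> c | GP | PG; P -> i | PB

No ε-productions.
No unit productions to eliminate.
TERM: introduce A -> i and substitute in every rule of length ≥2.
BIN: P -> PGG becomes P -> PB, B -> GG; S -> GPS becomes S -> GC, C -> PS; S -> PGA becomes S -> PD, D -> GA.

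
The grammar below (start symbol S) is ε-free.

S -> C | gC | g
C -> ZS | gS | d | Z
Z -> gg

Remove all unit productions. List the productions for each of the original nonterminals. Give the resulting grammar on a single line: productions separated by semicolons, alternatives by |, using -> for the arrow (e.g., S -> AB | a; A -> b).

Unit productions: C->Z, S->C.
Unit pairs (A ⇒* B via units): (C,Z), (S,C), (S,Z).
S: inherits non-unit rules of {C, S, Z} → ZS | d | g | gC | gS | gg.
C: inherits non-unit rules of {C, Z} → ZS | d | gS | gg.
Z: inherits non-unit rules of {Z} → gg.

S -> d | g | ZS | gC | gS | gg; C -> d | ZS | gS | gg; Z -> gg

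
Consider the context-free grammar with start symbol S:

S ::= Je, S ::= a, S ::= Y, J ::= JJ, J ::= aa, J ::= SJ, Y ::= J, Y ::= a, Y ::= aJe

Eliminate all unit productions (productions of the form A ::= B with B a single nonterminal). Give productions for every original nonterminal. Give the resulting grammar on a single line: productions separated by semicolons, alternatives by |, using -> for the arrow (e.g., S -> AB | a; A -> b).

Unit productions: S->Y, Y->J.
Unit pairs (A ⇒* B via units): (S,J), (S,Y), (Y,J).
S: inherits non-unit rules of {J, S, Y} → JJ | Je | SJ | a | aJe | aa.
J: inherits non-unit rules of {J} → JJ | SJ | aa.
Y: inherits non-unit rules of {J, Y} → JJ | SJ | a | aJe | aa.

S -> a | JJ | Je | SJ | aa | aJe; J -> JJ | SJ | aa; Y -> a | JJ | SJ | aa | aJe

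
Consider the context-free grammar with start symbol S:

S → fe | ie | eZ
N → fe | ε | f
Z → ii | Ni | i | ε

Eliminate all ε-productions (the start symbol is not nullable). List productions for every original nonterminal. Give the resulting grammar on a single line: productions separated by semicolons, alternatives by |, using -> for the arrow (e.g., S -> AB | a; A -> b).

Nullable set: {N, Z}.
S -> eZ: Z nullable, giving e | eZ.
Drop N -> ε.
Drop Z -> ε.
Z -> Ni: N nullable, giving Ni | i.
Unchanged (no nullable symbols): S -> fe; S -> ie; N -> f; N -> fe; Z -> i; Z -> ii.

S -> e | eZ | fe | ie; N -> f | fe; Z -> i | Ni | ii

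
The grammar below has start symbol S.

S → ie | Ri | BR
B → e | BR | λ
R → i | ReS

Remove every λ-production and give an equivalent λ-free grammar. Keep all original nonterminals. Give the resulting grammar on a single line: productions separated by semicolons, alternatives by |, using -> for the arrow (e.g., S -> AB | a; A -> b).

Nullable set: {B}.
S -> BR: B nullable, giving BR | R.
Drop B -> λ.
B -> BR: B nullable, giving BR | R.
Unchanged (no nullable symbols): S -> Ri; S -> ie; B -> e; R -> ReS; R -> i.

S -> R | BR | Ri | ie; B -> R | e | BR; R -> i | ReS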